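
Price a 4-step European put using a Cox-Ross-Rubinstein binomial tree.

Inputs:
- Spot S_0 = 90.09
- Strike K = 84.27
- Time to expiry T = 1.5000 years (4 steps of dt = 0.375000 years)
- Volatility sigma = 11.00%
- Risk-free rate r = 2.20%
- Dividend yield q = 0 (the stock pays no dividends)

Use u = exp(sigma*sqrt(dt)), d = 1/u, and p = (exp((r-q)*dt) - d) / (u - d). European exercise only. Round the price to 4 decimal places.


dt = T/N = 0.375000
u = exp(sigma*sqrt(dt)) = 1.069682; d = 1/u = 0.934858
p = (exp((r-q)*dt) - d) / (u - d) = 0.544610
Discount per step: exp(-r*dt) = 0.991784
Stock lattice S(k, i) with i counting down-moves:
  k=0: S(0,0) = 90.0900
  k=1: S(1,0) = 96.3676; S(1,1) = 84.2213
  k=2: S(2,0) = 103.0827; S(2,1) = 90.0900; S(2,2) = 78.7350
  k=3: S(3,0) = 110.2656; S(3,1) = 96.3676; S(3,2) = 84.2213; S(3,3) = 73.6060
  k=4: S(4,0) = 117.9491; S(4,1) = 103.0827; S(4,2) = 90.0900; S(4,3) = 78.7350; S(4,4) = 68.8111
Terminal payoffs V(N, i) = max(K - S_T, 0):
  V(4,0) = 0.000000; V(4,1) = 0.000000; V(4,2) = 0.000000; V(4,3) = 5.535043; V(4,4) = 15.458884
Backward induction: V(k, i) = exp(-r*dt) * [p * V(k+1, i) + (1-p) * V(k+1, i+1)].
  V(3,0) = exp(-r*dt) * [p*0.000000 + (1-p)*0.000000] = 0.000000
  V(3,1) = exp(-r*dt) * [p*0.000000 + (1-p)*0.000000] = 0.000000
  V(3,2) = exp(-r*dt) * [p*0.000000 + (1-p)*5.535043] = 2.499893
  V(3,3) = exp(-r*dt) * [p*5.535043 + (1-p)*15.458884] = 9.971653
  V(2,0) = exp(-r*dt) * [p*0.000000 + (1-p)*0.000000] = 0.000000
  V(2,1) = exp(-r*dt) * [p*0.000000 + (1-p)*2.499893] = 1.129072
  V(2,2) = exp(-r*dt) * [p*2.499893 + (1-p)*9.971653] = 5.853961
  V(1,0) = exp(-r*dt) * [p*0.000000 + (1-p)*1.129072] = 0.509944
  V(1,1) = exp(-r*dt) * [p*1.129072 + (1-p)*5.853961] = 3.253784
  V(0,0) = exp(-r*dt) * [p*0.509944 + (1-p)*3.253784] = 1.745005

Answer: Price = V(0,0) = 1.7450


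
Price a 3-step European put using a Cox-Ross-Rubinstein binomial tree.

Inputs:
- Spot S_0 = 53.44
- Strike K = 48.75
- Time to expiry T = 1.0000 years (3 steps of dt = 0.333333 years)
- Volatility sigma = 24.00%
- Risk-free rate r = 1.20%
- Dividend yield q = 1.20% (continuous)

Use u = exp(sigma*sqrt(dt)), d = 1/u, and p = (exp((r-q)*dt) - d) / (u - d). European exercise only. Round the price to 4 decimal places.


dt = T/N = 0.333333
u = exp(sigma*sqrt(dt)) = 1.148623; d = 1/u = 0.870607
p = (exp((r-q)*dt) - d) / (u - d) = 0.465414
Discount per step: exp(-r*dt) = 0.996008
Stock lattice S(k, i) with i counting down-moves:
  k=0: S(0,0) = 53.4400
  k=1: S(1,0) = 61.3824; S(1,1) = 46.5253
  k=2: S(2,0) = 70.5053; S(2,1) = 53.4400; S(2,2) = 40.5052
  k=3: S(3,0) = 80.9840; S(3,1) = 61.3824; S(3,2) = 46.5253; S(3,3) = 35.2642
Terminal payoffs V(N, i) = max(K - S_T, 0):
  V(3,0) = 0.000000; V(3,1) = 0.000000; V(3,2) = 2.224737; V(3,3) = 13.485833
Backward induction: V(k, i) = exp(-r*dt) * [p * V(k+1, i) + (1-p) * V(k+1, i+1)].
  V(2,0) = exp(-r*dt) * [p*0.000000 + (1-p)*0.000000] = 0.000000
  V(2,1) = exp(-r*dt) * [p*0.000000 + (1-p)*2.224737] = 1.184565
  V(2,2) = exp(-r*dt) * [p*2.224737 + (1-p)*13.485833] = 8.211845
  V(1,0) = exp(-r*dt) * [p*0.000000 + (1-p)*1.184565] = 0.630723
  V(1,1) = exp(-r*dt) * [p*1.184565 + (1-p)*8.211845] = 4.921523
  V(0,0) = exp(-r*dt) * [p*0.630723 + (1-p)*4.921523] = 2.912848

Answer: Price = V(0,0) = 2.9128


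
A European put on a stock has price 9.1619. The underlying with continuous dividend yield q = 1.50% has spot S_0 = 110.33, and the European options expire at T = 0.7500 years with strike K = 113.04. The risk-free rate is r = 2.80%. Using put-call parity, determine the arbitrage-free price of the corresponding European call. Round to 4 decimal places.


Put-call parity: C - P = S_0 * exp(-qT) - K * exp(-rT).
S_0 * exp(-qT) = 110.3300 * 0.98881304 = 109.09574321
K * exp(-rT) = 113.0400 * 0.97921896 = 110.69091175
C = P + S*exp(-qT) - K*exp(-rT)
C = 9.1619 + 109.09574321 - 110.69091175 = 7.5667

Answer: Call price = 7.5667


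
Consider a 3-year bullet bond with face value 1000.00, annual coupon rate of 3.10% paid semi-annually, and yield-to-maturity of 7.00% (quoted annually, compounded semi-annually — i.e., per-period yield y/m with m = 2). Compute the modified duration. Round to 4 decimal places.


Coupon per period c = face * coupon_rate / m = 15.500000
Periods per year m = 2; per-period yield y/m = 0.035000
Number of cashflows N = 6
Cashflows (t years, CF_t, discount factor 1/(1+y/m)^(m*t), PV):
  t = 0.5000: CF_t = 15.500000, DF = 0.966184, PV = 14.975845
  t = 1.0000: CF_t = 15.500000, DF = 0.933511, PV = 14.469416
  t = 1.5000: CF_t = 15.500000, DF = 0.901943, PV = 13.980112
  t = 2.0000: CF_t = 15.500000, DF = 0.871442, PV = 13.507355
  t = 2.5000: CF_t = 15.500000, DF = 0.841973, PV = 13.050584
  t = 3.0000: CF_t = 1015.500000, DF = 0.813501, PV = 826.109904
Price P = sum_t PV_t = 896.093216
First compute Macaulay numerator sum_t t * PV_t:
  t * PV_t at t = 0.5000: 7.487923
  t * PV_t at t = 1.0000: 14.469416
  t * PV_t at t = 1.5000: 20.970168
  t * PV_t at t = 2.0000: 27.014709
  t * PV_t at t = 2.5000: 32.626460
  t * PV_t at t = 3.0000: 2478.329713
Macaulay duration D = 2580.898389 / 896.093216 = 2.880167
Modified duration = D / (1 + y/m) = 2.880167 / (1 + 0.035000) = 2.782770

Answer: Modified duration = 2.7828


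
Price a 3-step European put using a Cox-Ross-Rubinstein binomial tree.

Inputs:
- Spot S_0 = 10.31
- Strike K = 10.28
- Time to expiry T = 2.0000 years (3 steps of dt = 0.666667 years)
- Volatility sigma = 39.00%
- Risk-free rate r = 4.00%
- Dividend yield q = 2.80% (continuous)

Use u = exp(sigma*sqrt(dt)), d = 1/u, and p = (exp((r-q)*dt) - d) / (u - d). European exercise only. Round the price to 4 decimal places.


dt = T/N = 0.666667
u = exp(sigma*sqrt(dt)) = 1.374972; d = 1/u = 0.727287
p = (exp((r-q)*dt) - d) / (u - d) = 0.433459
Discount per step: exp(-r*dt) = 0.973686
Stock lattice S(k, i) with i counting down-moves:
  k=0: S(0,0) = 10.3100
  k=1: S(1,0) = 14.1760; S(1,1) = 7.4983
  k=2: S(2,0) = 19.4916; S(2,1) = 10.3100; S(2,2) = 5.4534
  k=3: S(3,0) = 26.8004; S(3,1) = 14.1760; S(3,2) = 7.4983; S(3,3) = 3.9662
Terminal payoffs V(N, i) = max(K - S_T, 0):
  V(3,0) = 0.000000; V(3,1) = 0.000000; V(3,2) = 2.781668; V(3,3) = 6.313781
Backward induction: V(k, i) = exp(-r*dt) * [p * V(k+1, i) + (1-p) * V(k+1, i+1)].
  V(2,0) = exp(-r*dt) * [p*0.000000 + (1-p)*0.000000] = 0.000000
  V(2,1) = exp(-r*dt) * [p*0.000000 + (1-p)*2.781668] = 1.534460
  V(2,2) = exp(-r*dt) * [p*2.781668 + (1-p)*6.313781] = 4.656901
  V(1,0) = exp(-r*dt) * [p*0.000000 + (1-p)*1.534460] = 0.846459
  V(1,1) = exp(-r*dt) * [p*1.534460 + (1-p)*4.656901] = 3.216524
  V(0,0) = exp(-r*dt) * [p*0.846459 + (1-p)*3.216524] = 2.131591

Answer: Price = V(0,0) = 2.1316


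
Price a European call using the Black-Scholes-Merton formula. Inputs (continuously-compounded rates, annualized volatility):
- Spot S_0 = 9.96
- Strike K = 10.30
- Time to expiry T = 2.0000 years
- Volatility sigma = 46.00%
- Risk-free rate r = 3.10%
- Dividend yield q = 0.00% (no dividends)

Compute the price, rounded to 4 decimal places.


Answer: Price = 2.6463

Derivation:
d1 = (ln(S/K) + (r - q + 0.5*sigma^2) * T) / (sigma * sqrt(T)) = 0.36897628
d2 = d1 - sigma * sqrt(T) = -0.28156196
exp(-rT) = 0.93988289; exp(-qT) = 1.00000000
C = S_0 * exp(-qT) * N(d1) - K * exp(-rT) * N(d2)
N(d1) = 0.64392730; N(d2) = 0.38913970
C = 9.9600 * 1.00000000 * 0.64392730 - 10.3000 * 0.93988289 * 0.38913970 = 2.6463


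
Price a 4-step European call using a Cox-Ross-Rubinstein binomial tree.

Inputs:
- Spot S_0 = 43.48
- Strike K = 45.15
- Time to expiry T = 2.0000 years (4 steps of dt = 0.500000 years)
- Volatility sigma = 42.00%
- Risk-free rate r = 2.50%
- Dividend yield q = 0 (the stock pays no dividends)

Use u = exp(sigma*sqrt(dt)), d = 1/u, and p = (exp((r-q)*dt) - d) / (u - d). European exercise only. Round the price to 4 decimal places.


Answer: Price = V(0,0) = 10.0267

Derivation:
dt = T/N = 0.500000
u = exp(sigma*sqrt(dt)) = 1.345795; d = 1/u = 0.743055
p = (exp((r-q)*dt) - d) / (u - d) = 0.447164
Discount per step: exp(-r*dt) = 0.987578
Stock lattice S(k, i) with i counting down-moves:
  k=0: S(0,0) = 43.4800
  k=1: S(1,0) = 58.5152; S(1,1) = 32.3080
  k=2: S(2,0) = 78.7494; S(2,1) = 43.4800; S(2,2) = 24.0067
  k=3: S(3,0) = 105.9806; S(3,1) = 58.5152; S(3,2) = 32.3080; S(3,3) = 17.8383
  k=4: S(4,0) = 142.6281; S(4,1) = 78.7494; S(4,2) = 43.4800; S(4,3) = 24.0067; S(4,4) = 13.2548
Terminal payoffs V(N, i) = max(S_T - K, 0):
  V(4,0) = 97.478087; V(4,1) = 33.599408; V(4,2) = 0.000000; V(4,3) = 0.000000; V(4,4) = 0.000000
Backward induction: V(k, i) = exp(-r*dt) * [p * V(k+1, i) + (1-p) * V(k+1, i+1)].
  V(3,0) = exp(-r*dt) * [p*97.478087 + (1-p)*33.599408] = 61.391414
  V(3,1) = exp(-r*dt) * [p*33.599408 + (1-p)*0.000000] = 14.837793
  V(3,2) = exp(-r*dt) * [p*0.000000 + (1-p)*0.000000] = 0.000000
  V(3,3) = exp(-r*dt) * [p*0.000000 + (1-p)*0.000000] = 0.000000
  V(2,0) = exp(-r*dt) * [p*61.391414 + (1-p)*14.837793] = 35.211963
  V(2,1) = exp(-r*dt) * [p*14.837793 + (1-p)*0.000000] = 6.552500
  V(2,2) = exp(-r*dt) * [p*0.000000 + (1-p)*0.000000] = 0.000000
  V(1,0) = exp(-r*dt) * [p*35.211963 + (1-p)*6.552500] = 19.127373
  V(1,1) = exp(-r*dt) * [p*6.552500 + (1-p)*0.000000] = 2.893641
  V(0,0) = exp(-r*dt) * [p*19.127373 + (1-p)*2.893641] = 10.026654


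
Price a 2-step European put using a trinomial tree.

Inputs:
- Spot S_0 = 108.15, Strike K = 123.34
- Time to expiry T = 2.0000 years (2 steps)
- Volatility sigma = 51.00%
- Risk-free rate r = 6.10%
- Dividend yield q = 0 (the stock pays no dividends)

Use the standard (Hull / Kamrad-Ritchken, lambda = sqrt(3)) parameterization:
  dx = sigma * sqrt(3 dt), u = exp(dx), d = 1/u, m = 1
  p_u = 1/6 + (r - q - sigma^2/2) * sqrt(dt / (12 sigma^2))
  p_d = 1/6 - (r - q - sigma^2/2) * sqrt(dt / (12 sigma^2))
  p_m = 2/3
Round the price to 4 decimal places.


Answer: Price = V(0,0) = 29.7045

Derivation:
dt = T/N = 1.000000; dx = sigma*sqrt(3*dt) = 0.883346
u = exp(dx) = 2.418980; d = 1/u = 0.413397
p_u = 0.127582, p_m = 0.666667, p_d = 0.205751
Discount per step: exp(-r*dt) = 0.940823
Stock lattice S(k, j) with j the centered position index:
  k=0: S(0,+0) = 108.1500
  k=1: S(1,-1) = 44.7089; S(1,+0) = 108.1500; S(1,+1) = 261.6127
  k=2: S(2,-2) = 18.4826; S(2,-1) = 44.7089; S(2,+0) = 108.1500; S(2,+1) = 261.6127; S(2,+2) = 632.8358
Terminal payoffs V(N, j) = max(K - S_T, 0):
  V(2,-2) = 104.857445; V(2,-1) = 78.631071; V(2,+0) = 15.190000; V(2,+1) = 0.000000; V(2,+2) = 0.000000
Backward induction: V(k, j) = exp(-r*dt) * [p_u * V(k+1, j+1) + p_m * V(k+1, j) + p_d * V(k+1, j-1)]
  V(1,-1) = exp(-r*dt) * [p_u*15.190000 + p_m*78.631071 + p_d*104.857445] = 71.439733
  V(1,+0) = exp(-r*dt) * [p_u*0.000000 + p_m*15.190000 + p_d*78.631071] = 24.748439
  V(1,+1) = exp(-r*dt) * [p_u*0.000000 + p_m*0.000000 + p_d*15.190000] = 2.940409
  V(0,+0) = exp(-r*dt) * [p_u*2.940409 + p_m*24.748439 + p_d*71.439733] = 29.704520


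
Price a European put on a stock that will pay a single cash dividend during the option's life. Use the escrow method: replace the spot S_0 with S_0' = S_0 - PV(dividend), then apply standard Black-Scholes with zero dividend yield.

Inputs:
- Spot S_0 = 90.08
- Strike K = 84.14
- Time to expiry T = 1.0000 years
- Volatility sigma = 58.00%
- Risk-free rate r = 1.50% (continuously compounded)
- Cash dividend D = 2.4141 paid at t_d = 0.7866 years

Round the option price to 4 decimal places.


PV(D) = D * exp(-r * t_d) = 2.4141 * 0.98827034 = 2.38578342
S_0' = S_0 - PV(D) = 90.0800 - 2.38578342 = 87.69421658
d1 = (ln(S_0'/K) + (r + sigma^2/2)*T) / (sigma*sqrt(T)) = 0.38719633
d2 = d1 - sigma*sqrt(T) = -0.19280367
exp(-rT) = 0.98511194
N(-d1) = 0.34930543; N(-d2) = 0.57644363
P = K * exp(-rT) * N(-d2) - S_0' * N(-d1) = 84.1400 * 0.98511194 * 0.57644363 - 87.69421658 * 0.34930543 = 17.1478

Answer: Price = 17.1478


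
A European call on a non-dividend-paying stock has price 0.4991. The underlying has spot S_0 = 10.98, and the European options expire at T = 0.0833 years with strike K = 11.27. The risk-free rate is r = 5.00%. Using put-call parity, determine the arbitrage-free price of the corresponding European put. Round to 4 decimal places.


Answer: Put price = 0.7423

Derivation:
Put-call parity: C - P = S_0 * exp(-qT) - K * exp(-rT).
S_0 * exp(-qT) = 10.9800 * 1.00000000 = 10.98000000
K * exp(-rT) = 11.2700 * 0.99584366 = 11.22315807
P = C - S*exp(-qT) + K*exp(-rT)
P = 0.4991 - 10.98000000 + 11.22315807 = 0.7423


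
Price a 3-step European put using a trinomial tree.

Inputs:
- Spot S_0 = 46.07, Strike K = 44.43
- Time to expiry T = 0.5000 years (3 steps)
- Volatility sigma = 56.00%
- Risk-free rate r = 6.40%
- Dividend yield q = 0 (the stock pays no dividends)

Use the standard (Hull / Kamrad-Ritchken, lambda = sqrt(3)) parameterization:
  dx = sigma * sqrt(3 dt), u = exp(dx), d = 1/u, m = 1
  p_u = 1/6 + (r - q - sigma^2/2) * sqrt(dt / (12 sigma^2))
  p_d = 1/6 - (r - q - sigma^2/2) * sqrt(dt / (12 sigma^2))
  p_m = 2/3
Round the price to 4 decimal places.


dt = T/N = 0.166667; dx = sigma*sqrt(3*dt) = 0.395980
u = exp(dx) = 1.485839; d = 1/u = 0.673020
p_u = 0.147137, p_m = 0.666667, p_d = 0.186196
Discount per step: exp(-r*dt) = 0.989390
Stock lattice S(k, j) with j the centered position index:
  k=0: S(0,+0) = 46.0700
  k=1: S(1,-1) = 31.0060; S(1,+0) = 46.0700; S(1,+1) = 68.4526
  k=2: S(2,-2) = 20.8677; S(2,-1) = 31.0060; S(2,+0) = 46.0700; S(2,+1) = 68.4526; S(2,+2) = 101.7096
  k=3: S(3,-3) = 14.0444; S(3,-2) = 20.8677; S(3,-1) = 31.0060; S(3,+0) = 46.0700; S(3,+1) = 68.4526; S(3,+2) = 101.7096; S(3,+3) = 151.1241
Terminal payoffs V(N, j) = max(K - S_T, 0):
  V(3,-3) = 30.385616; V(3,-2) = 23.562303; V(3,-1) = 13.423955; V(3,+0) = 0.000000; V(3,+1) = 0.000000; V(3,+2) = 0.000000; V(3,+3) = 0.000000
Backward induction: V(k, j) = exp(-r*dt) * [p_u * V(k+1, j+1) + p_m * V(k+1, j) + p_d * V(k+1, j-1)]
  V(2,-2) = exp(-r*dt) * [p_u*13.423955 + p_m*23.562303 + p_d*30.385616] = 23.093404
  V(2,-1) = exp(-r*dt) * [p_u*0.000000 + p_m*13.423955 + p_d*23.562303] = 13.195016
  V(2,+0) = exp(-r*dt) * [p_u*0.000000 + p_m*0.000000 + p_d*13.423955] = 2.472971
  V(2,+1) = exp(-r*dt) * [p_u*0.000000 + p_m*0.000000 + p_d*0.000000] = 0.000000
  V(2,+2) = exp(-r*dt) * [p_u*0.000000 + p_m*0.000000 + p_d*0.000000] = 0.000000
  V(1,-1) = exp(-r*dt) * [p_u*2.472971 + p_m*13.195016 + p_d*23.093404] = 13.317634
  V(1,+0) = exp(-r*dt) * [p_u*0.000000 + p_m*2.472971 + p_d*13.195016] = 4.061951
  V(1,+1) = exp(-r*dt) * [p_u*0.000000 + p_m*0.000000 + p_d*2.472971] = 0.455573
  V(0,+0) = exp(-r*dt) * [p_u*0.455573 + p_m*4.061951 + p_d*13.317634] = 5.198941

Answer: Price = V(0,0) = 5.1989


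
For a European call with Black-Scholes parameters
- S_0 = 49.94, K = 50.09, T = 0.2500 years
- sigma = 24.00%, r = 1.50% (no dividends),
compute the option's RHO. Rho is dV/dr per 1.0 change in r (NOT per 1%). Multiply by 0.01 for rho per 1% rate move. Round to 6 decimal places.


d1 = 0.0662574790; d2 = -0.0537425210
phi(d1) = 0.3980675518; exp(-qT) = 1.0000000000; exp(-rT) = 0.9962570225
N(d2) = 0.4785701524
Rho = K*T*exp(-rT)*N(d2) = 50.0900 * 0.2500 * 0.9962570225 * 0.4785701524 = 5.970463

Answer: Rho = 5.970463


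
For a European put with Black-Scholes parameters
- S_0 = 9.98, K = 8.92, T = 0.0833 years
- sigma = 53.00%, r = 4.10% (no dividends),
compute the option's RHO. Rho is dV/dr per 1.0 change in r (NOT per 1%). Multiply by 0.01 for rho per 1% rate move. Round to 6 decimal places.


d1 = 0.8328707929; d2 = 0.6799035742
phi(d1) = 0.2820205292; exp(-qT) = 1.0000000000; exp(-rT) = 0.9965905255
N(-d2) = 0.2482827592
Rho = -K*T*exp(-rT)*N(-d2) = -8.9200 * 0.0833 * 0.9965905255 * 0.2482827592 = -0.183854

Answer: Rho = -0.183854


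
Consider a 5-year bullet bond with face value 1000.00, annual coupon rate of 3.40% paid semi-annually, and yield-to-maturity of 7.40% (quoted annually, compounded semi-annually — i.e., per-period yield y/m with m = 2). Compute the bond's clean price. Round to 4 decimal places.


Coupon per period c = face * coupon_rate / m = 17.000000
Periods per year m = 2; per-period yield y/m = 0.037000
Number of cashflows N = 10
Cashflows (t years, CF_t, discount factor 1/(1+y/m)^(m*t), PV):
  t = 0.5000: CF_t = 17.000000, DF = 0.964320, PV = 16.393443
  t = 1.0000: CF_t = 17.000000, DF = 0.929913, PV = 15.808527
  t = 1.5000: CF_t = 17.000000, DF = 0.896734, PV = 15.244481
  t = 2.0000: CF_t = 17.000000, DF = 0.864739, PV = 14.700561
  t = 2.5000: CF_t = 17.000000, DF = 0.833885, PV = 14.176047
  t = 3.0000: CF_t = 17.000000, DF = 0.804132, PV = 13.670248
  t = 3.5000: CF_t = 17.000000, DF = 0.775441, PV = 13.182495
  t = 4.0000: CF_t = 17.000000, DF = 0.747773, PV = 12.712146
  t = 4.5000: CF_t = 17.000000, DF = 0.721093, PV = 12.258579
  t = 5.0000: CF_t = 1017.000000, DF = 0.695364, PV = 707.185568
Price P = sum_t PV_t = 835.332094

Answer: Price = 835.3321


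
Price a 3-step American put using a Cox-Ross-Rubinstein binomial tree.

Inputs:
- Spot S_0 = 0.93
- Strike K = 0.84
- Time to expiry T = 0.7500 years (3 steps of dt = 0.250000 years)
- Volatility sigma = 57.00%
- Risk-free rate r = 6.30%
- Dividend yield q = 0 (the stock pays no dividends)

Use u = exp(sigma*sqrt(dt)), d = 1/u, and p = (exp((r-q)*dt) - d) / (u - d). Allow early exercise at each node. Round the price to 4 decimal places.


dt = T/N = 0.250000
u = exp(sigma*sqrt(dt)) = 1.329762; d = 1/u = 0.752014
p = (exp((r-q)*dt) - d) / (u - d) = 0.456705
Discount per step: exp(-r*dt) = 0.984373
Stock lattice S(k, i) with i counting down-moves:
  k=0: S(0,0) = 0.9300
  k=1: S(1,0) = 1.2367; S(1,1) = 0.6994
  k=2: S(2,0) = 1.6445; S(2,1) = 0.9300; S(2,2) = 0.5259
  k=3: S(3,0) = 2.1868; S(3,1) = 1.2367; S(3,2) = 0.6994; S(3,3) = 0.3955
Terminal payoffs V(N, i) = max(K - S_T, 0):
  V(3,0) = 0.000000; V(3,1) = 0.000000; V(3,2) = 0.140627; V(3,3) = 0.444487
Backward induction: V(k, i) = exp(-r*dt) * [p * V(k+1, i) + (1-p) * V(k+1, i+1)]; then take max(V_cont, immediate exercise) for American.
  V(2,0) = exp(-r*dt) * [p*0.000000 + (1-p)*0.000000] = 0.000000; exercise = 0.000000; V(2,0) = max -> 0.000000
  V(2,1) = exp(-r*dt) * [p*0.000000 + (1-p)*0.140627] = 0.075208; exercise = 0.000000; V(2,1) = max -> 0.075208
  V(2,2) = exp(-r*dt) * [p*0.140627 + (1-p)*0.444487] = 0.300935; exercise = 0.314061; V(2,2) = max -> 0.314061
  V(1,0) = exp(-r*dt) * [p*0.000000 + (1-p)*0.075208] = 0.040222; exercise = 0.000000; V(1,0) = max -> 0.040222
  V(1,1) = exp(-r*dt) * [p*0.075208 + (1-p)*0.314061] = 0.201773; exercise = 0.140627; V(1,1) = max -> 0.201773
  V(0,0) = exp(-r*dt) * [p*0.040222 + (1-p)*0.201773] = 0.125991; exercise = 0.000000; V(0,0) = max -> 0.125991

Answer: Price = V(0,0) = 0.1260


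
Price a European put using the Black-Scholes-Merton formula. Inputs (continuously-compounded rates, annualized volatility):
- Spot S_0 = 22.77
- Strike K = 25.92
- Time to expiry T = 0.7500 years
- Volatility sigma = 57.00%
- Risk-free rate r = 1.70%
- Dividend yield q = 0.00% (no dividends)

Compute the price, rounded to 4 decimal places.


Answer: Price = 6.2534

Derivation:
d1 = (ln(S/K) + (r - q + 0.5*sigma^2) * T) / (sigma * sqrt(T)) = 0.01016240
d2 = d1 - sigma * sqrt(T) = -0.48347209
exp(-rT) = 0.98733094; exp(-qT) = 1.00000000
P = K * exp(-rT) * N(-d2) - S_0 * exp(-qT) * N(-d1)
N(-d1) = 0.49594586; N(-d2) = 0.68561971
P = 25.9200 * 0.98733094 * 0.68561971 - 22.7700 * 1.00000000 * 0.49594586 = 6.2534


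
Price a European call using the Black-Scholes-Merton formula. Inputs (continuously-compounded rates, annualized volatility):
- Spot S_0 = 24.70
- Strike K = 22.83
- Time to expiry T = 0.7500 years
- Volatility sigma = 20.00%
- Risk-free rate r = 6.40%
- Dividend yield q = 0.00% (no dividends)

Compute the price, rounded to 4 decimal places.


d1 = (ln(S/K) + (r - q + 0.5*sigma^2) * T) / (sigma * sqrt(T)) = 0.81826574
d2 = d1 - sigma * sqrt(T) = 0.64506066
exp(-rT) = 0.95313379; exp(-qT) = 1.00000000
C = S_0 * exp(-qT) * N(d1) - K * exp(-rT) * N(d2)
N(d1) = 0.79339727; N(d2) = 0.74055606
C = 24.7000 * 1.00000000 * 0.79339727 - 22.8300 * 0.95313379 * 0.74055606 = 3.4824

Answer: Price = 3.4824


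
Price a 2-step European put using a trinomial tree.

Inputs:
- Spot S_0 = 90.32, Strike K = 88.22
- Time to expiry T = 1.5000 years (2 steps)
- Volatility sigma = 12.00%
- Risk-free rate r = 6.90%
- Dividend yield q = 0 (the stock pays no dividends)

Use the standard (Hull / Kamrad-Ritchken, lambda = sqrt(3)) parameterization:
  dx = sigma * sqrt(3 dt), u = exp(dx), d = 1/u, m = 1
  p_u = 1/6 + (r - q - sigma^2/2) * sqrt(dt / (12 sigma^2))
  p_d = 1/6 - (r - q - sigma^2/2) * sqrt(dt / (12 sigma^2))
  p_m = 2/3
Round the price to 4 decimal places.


Answer: Price = V(0,0) = 0.6152

Derivation:
dt = T/N = 0.750000; dx = sigma*sqrt(3*dt) = 0.180000
u = exp(dx) = 1.197217; d = 1/u = 0.835270
p_u = 0.295417, p_m = 0.666667, p_d = 0.037917
Discount per step: exp(-r*dt) = 0.949566
Stock lattice S(k, j) with j the centered position index:
  k=0: S(0,+0) = 90.3200
  k=1: S(1,-1) = 75.4416; S(1,+0) = 90.3200; S(1,+1) = 108.1327
  k=2: S(2,-2) = 63.0141; S(2,-1) = 75.4416; S(2,+0) = 90.3200; S(2,+1) = 108.1327; S(2,+2) = 129.4583
Terminal payoffs V(N, j) = max(K - S_T, 0):
  V(2,-2) = 25.205874; V(2,-1) = 12.778395; V(2,+0) = 0.000000; V(2,+1) = 0.000000; V(2,+2) = 0.000000
Backward induction: V(k, j) = exp(-r*dt) * [p_u * V(k+1, j+1) + p_m * V(k+1, j) + p_d * V(k+1, j-1)]
  V(1,-1) = exp(-r*dt) * [p_u*0.000000 + p_m*12.778395 + p_d*25.205874] = 8.996810
  V(1,+0) = exp(-r*dt) * [p_u*0.000000 + p_m*0.000000 + p_d*12.778395] = 0.460078
  V(1,+1) = exp(-r*dt) * [p_u*0.000000 + p_m*0.000000 + p_d*0.000000] = 0.000000
  V(0,+0) = exp(-r*dt) * [p_u*0.000000 + p_m*0.460078 + p_d*8.996810] = 0.615174


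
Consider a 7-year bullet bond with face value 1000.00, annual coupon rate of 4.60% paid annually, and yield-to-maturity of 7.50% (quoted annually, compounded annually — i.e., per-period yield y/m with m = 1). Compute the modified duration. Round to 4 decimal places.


Coupon per period c = face * coupon_rate / m = 46.000000
Periods per year m = 1; per-period yield y/m = 0.075000
Number of cashflows N = 7
Cashflows (t years, CF_t, discount factor 1/(1+y/m)^(m*t), PV):
  t = 1.0000: CF_t = 46.000000, DF = 0.930233, PV = 42.790698
  t = 2.0000: CF_t = 46.000000, DF = 0.865333, PV = 39.805300
  t = 3.0000: CF_t = 46.000000, DF = 0.804961, PV = 37.028186
  t = 4.0000: CF_t = 46.000000, DF = 0.748801, PV = 34.444824
  t = 5.0000: CF_t = 46.000000, DF = 0.696559, PV = 32.041697
  t = 6.0000: CF_t = 46.000000, DF = 0.647962, PV = 29.806230
  t = 7.0000: CF_t = 1046.000000, DF = 0.602755, PV = 630.481626
Price P = sum_t PV_t = 846.398562
First compute Macaulay numerator sum_t t * PV_t:
  t * PV_t at t = 1.0000: 42.790698
  t * PV_t at t = 2.0000: 79.610600
  t * PV_t at t = 3.0000: 111.084559
  t * PV_t at t = 4.0000: 137.779297
  t * PV_t at t = 5.0000: 160.208485
  t * PV_t at t = 6.0000: 178.837379
  t * PV_t at t = 7.0000: 4413.371384
Macaulay duration D = 5123.682403 / 846.398562 = 6.053510
Modified duration = D / (1 + y/m) = 6.053510 / (1 + 0.075000) = 5.631172

Answer: Modified duration = 5.6312


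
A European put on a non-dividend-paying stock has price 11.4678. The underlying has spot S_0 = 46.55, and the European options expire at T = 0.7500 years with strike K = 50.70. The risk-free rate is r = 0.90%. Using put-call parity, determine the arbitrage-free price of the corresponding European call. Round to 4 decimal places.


Answer: Call price = 7.6589

Derivation:
Put-call parity: C - P = S_0 * exp(-qT) - K * exp(-rT).
S_0 * exp(-qT) = 46.5500 * 1.00000000 = 46.55000000
K * exp(-rT) = 50.7000 * 0.99327273 = 50.35892741
C = P + S*exp(-qT) - K*exp(-rT)
C = 11.4678 + 46.55000000 - 50.35892741 = 7.6589


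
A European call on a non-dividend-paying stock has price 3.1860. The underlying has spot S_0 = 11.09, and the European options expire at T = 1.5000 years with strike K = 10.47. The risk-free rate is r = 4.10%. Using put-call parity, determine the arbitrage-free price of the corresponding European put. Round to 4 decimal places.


Put-call parity: C - P = S_0 * exp(-qT) - K * exp(-rT).
S_0 * exp(-qT) = 11.0900 * 1.00000000 = 11.09000000
K * exp(-rT) = 10.4700 * 0.94035295 = 9.84549534
P = C - S*exp(-qT) + K*exp(-rT)
P = 3.1860 - 11.09000000 + 9.84549534 = 1.9415

Answer: Put price = 1.9415


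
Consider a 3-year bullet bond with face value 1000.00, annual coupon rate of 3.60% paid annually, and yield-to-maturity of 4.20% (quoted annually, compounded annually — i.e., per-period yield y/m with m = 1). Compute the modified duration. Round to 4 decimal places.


Coupon per period c = face * coupon_rate / m = 36.000000
Periods per year m = 1; per-period yield y/m = 0.042000
Number of cashflows N = 3
Cashflows (t years, CF_t, discount factor 1/(1+y/m)^(m*t), PV):
  t = 1.0000: CF_t = 36.000000, DF = 0.959693, PV = 34.548944
  t = 2.0000: CF_t = 36.000000, DF = 0.921010, PV = 33.156377
  t = 3.0000: CF_t = 1036.000000, DF = 0.883887, PV = 915.707136
Price P = sum_t PV_t = 983.412457
First compute Macaulay numerator sum_t t * PV_t:
  t * PV_t at t = 1.0000: 34.548944
  t * PV_t at t = 2.0000: 66.312753
  t * PV_t at t = 3.0000: 2747.121407
Macaulay duration D = 2847.983105 / 983.412457 = 2.896021
Modified duration = D / (1 + y/m) = 2.896021 / (1 + 0.042000) = 2.779291

Answer: Modified duration = 2.7793


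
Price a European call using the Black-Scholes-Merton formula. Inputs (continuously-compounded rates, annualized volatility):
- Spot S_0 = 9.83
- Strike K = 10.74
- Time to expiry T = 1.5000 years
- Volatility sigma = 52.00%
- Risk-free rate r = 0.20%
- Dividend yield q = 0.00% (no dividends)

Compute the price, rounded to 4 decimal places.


Answer: Price = 2.1490

Derivation:
d1 = (ln(S/K) + (r - q + 0.5*sigma^2) * T) / (sigma * sqrt(T)) = 0.18412602
d2 = d1 - sigma * sqrt(T) = -0.45274132
exp(-rT) = 0.99700450; exp(-qT) = 1.00000000
C = S_0 * exp(-qT) * N(d1) - K * exp(-rT) * N(d2)
N(d1) = 0.57304270; N(d2) = 0.32536751
C = 9.8300 * 1.00000000 * 0.57304270 - 10.7400 * 0.99700450 * 0.32536751 = 2.1490


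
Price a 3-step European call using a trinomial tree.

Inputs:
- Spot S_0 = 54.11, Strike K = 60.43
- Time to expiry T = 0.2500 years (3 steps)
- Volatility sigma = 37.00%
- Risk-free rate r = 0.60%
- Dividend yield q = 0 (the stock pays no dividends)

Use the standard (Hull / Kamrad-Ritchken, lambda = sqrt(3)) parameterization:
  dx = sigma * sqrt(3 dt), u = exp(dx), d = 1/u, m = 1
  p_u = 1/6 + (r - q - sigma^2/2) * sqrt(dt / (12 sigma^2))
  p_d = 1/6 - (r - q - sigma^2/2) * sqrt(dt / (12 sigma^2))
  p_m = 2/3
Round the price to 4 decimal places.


Answer: Price = V(0,0) = 1.9618

Derivation:
dt = T/N = 0.083333; dx = sigma*sqrt(3*dt) = 0.185000
u = exp(dx) = 1.203218; d = 1/u = 0.831104
p_u = 0.152601, p_m = 0.666667, p_d = 0.180732
Discount per step: exp(-r*dt) = 0.999500
Stock lattice S(k, j) with j the centered position index:
  k=0: S(0,+0) = 54.1100
  k=1: S(1,-1) = 44.9711; S(1,+0) = 54.1100; S(1,+1) = 65.1061
  k=2: S(2,-2) = 37.3756; S(2,-1) = 44.9711; S(2,+0) = 54.1100; S(2,+1) = 65.1061; S(2,+2) = 78.3369
  k=3: S(3,-3) = 31.0631; S(3,-2) = 37.3756; S(3,-1) = 44.9711; S(3,+0) = 54.1100; S(3,+1) = 65.1061; S(3,+2) = 78.3369; S(3,+3) = 94.2564
Terminal payoffs V(N, j) = max(S_T - K, 0):
  V(3,-3) = 0.000000; V(3,-2) = 0.000000; V(3,-1) = 0.000000; V(3,+0) = 0.000000; V(3,+1) = 4.676150; V(3,+2) = 17.906920; V(3,+3) = 33.826427
Backward induction: V(k, j) = exp(-r*dt) * [p_u * V(k+1, j+1) + p_m * V(k+1, j) + p_d * V(k+1, j-1)]
  V(2,-2) = exp(-r*dt) * [p_u*0.000000 + p_m*0.000000 + p_d*0.000000] = 0.000000
  V(2,-1) = exp(-r*dt) * [p_u*0.000000 + p_m*0.000000 + p_d*0.000000] = 0.000000
  V(2,+0) = exp(-r*dt) * [p_u*4.676150 + p_m*0.000000 + p_d*0.000000] = 0.713230
  V(2,+1) = exp(-r*dt) * [p_u*17.906920 + p_m*4.676150 + p_d*0.000000] = 5.847129
  V(2,+2) = exp(-r*dt) * [p_u*33.826427 + p_m*17.906920 + p_d*4.676150] = 17.936065
  V(1,-1) = exp(-r*dt) * [p_u*0.713230 + p_m*0.000000 + p_d*0.000000] = 0.108785
  V(1,+0) = exp(-r*dt) * [p_u*5.847129 + p_m*0.713230 + p_d*0.000000] = 1.367083
  V(1,+1) = exp(-r*dt) * [p_u*17.936065 + p_m*5.847129 + p_d*0.713230] = 6.760676
  V(0,+0) = exp(-r*dt) * [p_u*6.760676 + p_m*1.367083 + p_d*0.108785] = 1.961757


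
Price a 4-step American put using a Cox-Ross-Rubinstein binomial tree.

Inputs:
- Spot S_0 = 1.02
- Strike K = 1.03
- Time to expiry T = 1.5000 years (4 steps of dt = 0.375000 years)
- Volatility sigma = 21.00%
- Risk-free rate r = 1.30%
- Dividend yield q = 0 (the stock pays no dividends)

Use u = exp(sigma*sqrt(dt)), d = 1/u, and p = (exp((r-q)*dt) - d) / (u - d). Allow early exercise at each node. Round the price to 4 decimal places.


Answer: Price = V(0,0) = 0.0984

Derivation:
dt = T/N = 0.375000
u = exp(sigma*sqrt(dt)) = 1.137233; d = 1/u = 0.879327
p = (exp((r-q)*dt) - d) / (u - d) = 0.486843
Discount per step: exp(-r*dt) = 0.995137
Stock lattice S(k, i) with i counting down-moves:
  k=0: S(0,0) = 1.0200
  k=1: S(1,0) = 1.1600; S(1,1) = 0.8969
  k=2: S(2,0) = 1.3192; S(2,1) = 1.0200; S(2,2) = 0.7887
  k=3: S(3,0) = 1.5002; S(3,1) = 1.1600; S(3,2) = 0.8969; S(3,3) = 0.6935
  k=4: S(4,0) = 1.7061; S(4,1) = 1.3192; S(4,2) = 1.0200; S(4,3) = 0.7887; S(4,4) = 0.6098
Terminal payoffs V(N, i) = max(K - S_T, 0):
  V(4,0) = 0.000000; V(4,1) = 0.000000; V(4,2) = 0.010000; V(4,3) = 0.241319; V(4,4) = 0.420179
Backward induction: V(k, i) = exp(-r*dt) * [p * V(k+1, i) + (1-p) * V(k+1, i+1)]; then take max(V_cont, immediate exercise) for American.
  V(3,0) = exp(-r*dt) * [p*0.000000 + (1-p)*0.000000] = 0.000000; exercise = 0.000000; V(3,0) = max -> 0.000000
  V(3,1) = exp(-r*dt) * [p*0.000000 + (1-p)*0.010000] = 0.005107; exercise = 0.000000; V(3,1) = max -> 0.005107
  V(3,2) = exp(-r*dt) * [p*0.010000 + (1-p)*0.241319] = 0.128077; exercise = 0.133086; V(3,2) = max -> 0.133086
  V(3,3) = exp(-r*dt) * [p*0.241319 + (1-p)*0.420179] = 0.331483; exercise = 0.336492; V(3,3) = max -> 0.336492
  V(2,0) = exp(-r*dt) * [p*0.000000 + (1-p)*0.005107] = 0.002608; exercise = 0.000000; V(2,0) = max -> 0.002608
  V(2,1) = exp(-r*dt) * [p*0.005107 + (1-p)*0.133086] = 0.070436; exercise = 0.010000; V(2,1) = max -> 0.070436
  V(2,2) = exp(-r*dt) * [p*0.133086 + (1-p)*0.336492] = 0.236310; exercise = 0.241319; V(2,2) = max -> 0.241319
  V(1,0) = exp(-r*dt) * [p*0.002608 + (1-p)*0.070436] = 0.037232; exercise = 0.000000; V(1,0) = max -> 0.037232
  V(1,1) = exp(-r*dt) * [p*0.070436 + (1-p)*0.241319] = 0.157357; exercise = 0.133086; V(1,1) = max -> 0.157357
  V(0,0) = exp(-r*dt) * [p*0.037232 + (1-p)*0.157357] = 0.098394; exercise = 0.010000; V(0,0) = max -> 0.098394


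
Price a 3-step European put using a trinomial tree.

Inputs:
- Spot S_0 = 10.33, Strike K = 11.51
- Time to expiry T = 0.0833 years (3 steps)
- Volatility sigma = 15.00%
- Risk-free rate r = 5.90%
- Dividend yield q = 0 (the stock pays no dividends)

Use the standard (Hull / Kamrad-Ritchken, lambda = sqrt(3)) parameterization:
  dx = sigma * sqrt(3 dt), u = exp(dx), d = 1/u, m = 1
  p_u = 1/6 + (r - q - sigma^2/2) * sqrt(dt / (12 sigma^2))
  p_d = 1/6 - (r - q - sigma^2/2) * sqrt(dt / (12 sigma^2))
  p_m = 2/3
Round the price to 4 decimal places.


Answer: Price = V(0,0) = 1.1251

Derivation:
dt = T/N = 0.027767; dx = sigma*sqrt(3*dt) = 0.043293
u = exp(dx) = 1.044243; d = 1/u = 0.957631
p_u = 0.181979, p_m = 0.666667, p_d = 0.151354
Discount per step: exp(-r*dt) = 0.998363
Stock lattice S(k, j) with j the centered position index:
  k=0: S(0,+0) = 10.3300
  k=1: S(1,-1) = 9.8923; S(1,+0) = 10.3300; S(1,+1) = 10.7870
  k=2: S(2,-2) = 9.4732; S(2,-1) = 9.8923; S(2,+0) = 10.3300; S(2,+1) = 10.7870; S(2,+2) = 11.2643
  k=3: S(3,-3) = 9.0718; S(3,-2) = 9.4732; S(3,-1) = 9.8923; S(3,+0) = 10.3300; S(3,+1) = 10.7870; S(3,+2) = 11.2643; S(3,+3) = 11.7627
Terminal payoffs V(N, j) = max(K - S_T, 0):
  V(3,-3) = 2.438166; V(3,-2) = 2.036797; V(3,-1) = 1.617670; V(3,+0) = 1.180000; V(3,+1) = 0.722966; V(3,+2) = 0.245710; V(3,+3) = 0.000000
Backward induction: V(k, j) = exp(-r*dt) * [p_u * V(k+1, j+1) + p_m * V(k+1, j) + p_d * V(k+1, j-1)]
  V(2,-2) = exp(-r*dt) * [p_u*1.617670 + p_m*2.036797 + p_d*2.438166] = 2.017965
  V(2,-1) = exp(-r*dt) * [p_u*1.180000 + p_m*1.617670 + p_d*2.036797] = 1.598838
  V(2,+0) = exp(-r*dt) * [p_u*0.722966 + p_m*1.180000 + p_d*1.617670] = 1.161168
  V(2,+1) = exp(-r*dt) * [p_u*0.245710 + p_m*0.722966 + p_d*1.180000] = 0.704134
  V(2,+2) = exp(-r*dt) * [p_u*0.000000 + p_m*0.245710 + p_d*0.722966] = 0.272783
  V(1,-1) = exp(-r*dt) * [p_u*1.161168 + p_m*1.598838 + p_d*2.017965] = 1.580037
  V(1,+0) = exp(-r*dt) * [p_u*0.704134 + p_m*1.161168 + p_d*1.598838] = 1.142368
  V(1,+1) = exp(-r*dt) * [p_u*0.272783 + p_m*0.704134 + p_d*1.161168] = 0.693674
  V(0,+0) = exp(-r*dt) * [p_u*0.693674 + p_m*1.142368 + p_d*1.580037] = 1.125113


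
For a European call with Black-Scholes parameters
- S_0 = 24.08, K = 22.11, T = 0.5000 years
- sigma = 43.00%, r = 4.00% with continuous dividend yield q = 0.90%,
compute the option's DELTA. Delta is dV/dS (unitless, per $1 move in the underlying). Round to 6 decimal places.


Answer: Delta = 0.682627

Derivation:
d1 = 0.4837157177; d2 = 0.1796598017
phi(d1) = 0.3548965356; exp(-qT) = 0.9955101098; exp(-rT) = 0.9801986733
N(d1) = 0.6857061816
Delta = exp(-qT) * N(d1) = 0.9955101098 * 0.6857061816 = 0.682627


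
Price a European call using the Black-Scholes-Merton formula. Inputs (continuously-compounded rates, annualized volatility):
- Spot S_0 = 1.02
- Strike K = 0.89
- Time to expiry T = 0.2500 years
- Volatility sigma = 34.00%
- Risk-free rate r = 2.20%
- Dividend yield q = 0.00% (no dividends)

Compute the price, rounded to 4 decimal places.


d1 = (ln(S/K) + (r - q + 0.5*sigma^2) * T) / (sigma * sqrt(T)) = 0.91933202
d2 = d1 - sigma * sqrt(T) = 0.74933202
exp(-rT) = 0.99451510; exp(-qT) = 1.00000000
C = S_0 * exp(-qT) * N(d1) - K * exp(-rT) * N(d2)
N(d1) = 0.82103903; N(d2) = 0.77317144
C = 1.0200 * 1.00000000 * 0.82103903 - 0.8900 * 0.99451510 * 0.77317144 = 0.1531

Answer: Price = 0.1531


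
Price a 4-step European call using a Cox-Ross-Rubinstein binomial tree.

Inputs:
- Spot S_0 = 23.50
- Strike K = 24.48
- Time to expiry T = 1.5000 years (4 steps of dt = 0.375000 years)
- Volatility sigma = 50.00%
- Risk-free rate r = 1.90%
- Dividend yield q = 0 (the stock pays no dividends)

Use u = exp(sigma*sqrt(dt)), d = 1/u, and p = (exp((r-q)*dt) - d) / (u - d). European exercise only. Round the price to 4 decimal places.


Answer: Price = V(0,0) = 5.3627

Derivation:
dt = T/N = 0.375000
u = exp(sigma*sqrt(dt)) = 1.358235; d = 1/u = 0.736250
p = (exp((r-q)*dt) - d) / (u - d) = 0.435542
Discount per step: exp(-r*dt) = 0.992900
Stock lattice S(k, i) with i counting down-moves:
  k=0: S(0,0) = 23.5000
  k=1: S(1,0) = 31.9185; S(1,1) = 17.3019
  k=2: S(2,0) = 43.3529; S(2,1) = 23.5000; S(2,2) = 12.7385
  k=3: S(3,0) = 58.8834; S(3,1) = 31.9185; S(3,2) = 17.3019; S(3,3) = 9.3787
  k=4: S(4,0) = 79.9775; S(4,1) = 43.3529; S(4,2) = 23.5000; S(4,3) = 12.7385; S(4,4) = 6.9051
Terminal payoffs V(N, i) = max(S_T - K, 0):
  V(4,0) = 55.497496; V(4,1) = 18.872868; V(4,2) = 0.000000; V(4,3) = 0.000000; V(4,4) = 0.000000
Backward induction: V(k, i) = exp(-r*dt) * [p * V(k+1, i) + (1-p) * V(k+1, i+1)].
  V(3,0) = exp(-r*dt) * [p*55.497496 + (1-p)*18.872868] = 34.577192
  V(3,1) = exp(-r*dt) * [p*18.872868 + (1-p)*0.000000] = 8.161569
  V(3,2) = exp(-r*dt) * [p*0.000000 + (1-p)*0.000000] = 0.000000
  V(3,3) = exp(-r*dt) * [p*0.000000 + (1-p)*0.000000] = 0.000000
  V(2,0) = exp(-r*dt) * [p*34.577192 + (1-p)*8.161569] = 19.527057
  V(2,1) = exp(-r*dt) * [p*8.161569 + (1-p)*0.000000] = 3.529469
  V(2,2) = exp(-r*dt) * [p*0.000000 + (1-p)*0.000000] = 0.000000
  V(1,0) = exp(-r*dt) * [p*19.527057 + (1-p)*3.529469] = 10.422566
  V(1,1) = exp(-r*dt) * [p*3.529469 + (1-p)*0.000000] = 1.526319
  V(0,0) = exp(-r*dt) * [p*10.422566 + (1-p)*1.526319] = 5.362663


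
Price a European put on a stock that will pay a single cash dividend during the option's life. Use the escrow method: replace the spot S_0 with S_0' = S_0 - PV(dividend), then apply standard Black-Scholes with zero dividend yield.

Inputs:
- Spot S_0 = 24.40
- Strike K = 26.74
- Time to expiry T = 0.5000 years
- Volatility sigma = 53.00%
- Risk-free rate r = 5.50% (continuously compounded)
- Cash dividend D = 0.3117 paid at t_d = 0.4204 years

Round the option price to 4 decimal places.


Answer: Price = 4.7605

Derivation:
PV(D) = D * exp(-r * t_d) = 0.3117 * 0.97714327 = 0.30457556
S_0' = S_0 - PV(D) = 24.4000 - 0.30457556 = 24.09542444
d1 = (ln(S_0'/K) + (r + sigma^2/2)*T) / (sigma*sqrt(T)) = -0.01711360
d2 = d1 - sigma*sqrt(T) = -0.39188020
exp(-rT) = 0.97287468
N(-d1) = 0.50682701; N(-d2) = 0.65242663
P = K * exp(-rT) * N(-d2) - S_0' * N(-d1) = 26.7400 * 0.97287468 * 0.65242663 - 24.09542444 * 0.50682701 = 4.7605


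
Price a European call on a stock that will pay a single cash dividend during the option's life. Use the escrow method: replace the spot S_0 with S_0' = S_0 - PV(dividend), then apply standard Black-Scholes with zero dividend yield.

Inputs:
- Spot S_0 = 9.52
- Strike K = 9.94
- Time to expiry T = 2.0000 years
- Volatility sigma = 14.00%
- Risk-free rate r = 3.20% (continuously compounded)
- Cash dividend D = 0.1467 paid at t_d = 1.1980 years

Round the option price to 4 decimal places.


Answer: Price = 0.7653

Derivation:
PV(D) = D * exp(-r * t_d) = 0.1467 * 0.96238952 = 0.14118254
S_0' = S_0 - PV(D) = 9.5200 - 0.14118254 = 9.37881746
d1 = (ln(S_0'/K) + (r + sigma^2/2)*T) / (sigma*sqrt(T)) = 0.12872709
d2 = d1 - sigma*sqrt(T) = -0.06926281
exp(-rT) = 0.93800500
N(d1) = 0.55121320; N(d2) = 0.47239021
C = S_0' * N(d1) - K * exp(-rT) * N(d2) = 9.37881746 * 0.55121320 - 9.9400 * 0.93800500 * 0.47239021 = 0.7653


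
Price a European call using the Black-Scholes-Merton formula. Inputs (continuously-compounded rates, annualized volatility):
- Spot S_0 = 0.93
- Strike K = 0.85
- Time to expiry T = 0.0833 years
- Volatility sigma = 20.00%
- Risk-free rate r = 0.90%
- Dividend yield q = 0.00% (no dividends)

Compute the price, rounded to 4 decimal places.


Answer: Price = 0.0819

Derivation:
d1 = (ln(S/K) + (r - q + 0.5*sigma^2) * T) / (sigma * sqrt(T)) = 1.60011036
d2 = d1 - sigma * sqrt(T) = 1.54238689
exp(-rT) = 0.99925058; exp(-qT) = 1.00000000
C = S_0 * exp(-qT) * N(d1) - K * exp(-rT) * N(d2)
N(d1) = 0.94521295; N(d2) = 0.93851020
C = 0.9300 * 1.00000000 * 0.94521295 - 0.8500 * 0.99925058 * 0.93851020 = 0.0819


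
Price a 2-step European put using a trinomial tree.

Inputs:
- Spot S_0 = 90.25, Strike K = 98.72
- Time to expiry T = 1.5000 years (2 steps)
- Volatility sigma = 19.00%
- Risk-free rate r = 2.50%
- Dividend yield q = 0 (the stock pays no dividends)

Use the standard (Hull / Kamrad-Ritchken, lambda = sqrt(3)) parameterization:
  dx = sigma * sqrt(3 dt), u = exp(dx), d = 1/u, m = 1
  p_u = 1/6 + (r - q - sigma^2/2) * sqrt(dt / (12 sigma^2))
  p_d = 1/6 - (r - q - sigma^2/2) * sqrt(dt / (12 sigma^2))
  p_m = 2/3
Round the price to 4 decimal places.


dt = T/N = 0.750000; dx = sigma*sqrt(3*dt) = 0.285000
u = exp(dx) = 1.329762; d = 1/u = 0.752014
p_u = 0.175811, p_m = 0.666667, p_d = 0.157522
Discount per step: exp(-r*dt) = 0.981425
Stock lattice S(k, j) with j the centered position index:
  k=0: S(0,+0) = 90.2500
  k=1: S(1,-1) = 67.8693; S(1,+0) = 90.2500; S(1,+1) = 120.0110
  k=2: S(2,-2) = 51.0387; S(2,-1) = 67.8693; S(2,+0) = 90.2500; S(2,+1) = 120.0110; S(2,+2) = 159.5861
Terminal payoffs V(N, j) = max(K - S_T, 0):
  V(2,-2) = 47.681329; V(2,-1) = 30.850714; V(2,+0) = 8.470000; V(2,+1) = 0.000000; V(2,+2) = 0.000000
Backward induction: V(k, j) = exp(-r*dt) * [p_u * V(k+1, j+1) + p_m * V(k+1, j) + p_d * V(k+1, j-1)]
  V(1,-1) = exp(-r*dt) * [p_u*8.470000 + p_m*30.850714 + p_d*47.681329] = 29.017901
  V(1,+0) = exp(-r*dt) * [p_u*0.000000 + p_m*8.470000 + p_d*30.850714] = 10.311172
  V(1,+1) = exp(-r*dt) * [p_u*0.000000 + p_m*0.000000 + p_d*8.470000] = 1.309427
  V(0,+0) = exp(-r*dt) * [p_u*1.309427 + p_m*10.311172 + p_d*29.017901] = 11.458411

Answer: Price = V(0,0) = 11.4584


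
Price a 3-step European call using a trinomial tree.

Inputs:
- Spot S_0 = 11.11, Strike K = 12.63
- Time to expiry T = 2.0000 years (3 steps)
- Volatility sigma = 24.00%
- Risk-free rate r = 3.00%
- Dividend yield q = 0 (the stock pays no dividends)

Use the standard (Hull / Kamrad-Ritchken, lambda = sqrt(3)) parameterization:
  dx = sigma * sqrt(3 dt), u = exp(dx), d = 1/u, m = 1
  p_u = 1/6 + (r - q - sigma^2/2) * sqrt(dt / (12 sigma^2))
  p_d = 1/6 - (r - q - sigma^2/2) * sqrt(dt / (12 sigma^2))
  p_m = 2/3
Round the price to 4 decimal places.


dt = T/N = 0.666667; dx = sigma*sqrt(3*dt) = 0.339411
u = exp(dx) = 1.404121; d = 1/u = 0.712189
p_u = 0.167845, p_m = 0.666667, p_d = 0.165488
Discount per step: exp(-r*dt) = 0.980199
Stock lattice S(k, j) with j the centered position index:
  k=0: S(0,+0) = 11.1100
  k=1: S(1,-1) = 7.9124; S(1,+0) = 11.1100; S(1,+1) = 15.5998
  k=2: S(2,-2) = 5.6351; S(2,-1) = 7.9124; S(2,+0) = 11.1100; S(2,+1) = 15.5998; S(2,+2) = 21.9040
  k=3: S(3,-3) = 4.0133; S(3,-2) = 5.6351; S(3,-1) = 7.9124; S(3,+0) = 11.1100; S(3,+1) = 15.5998; S(3,+2) = 21.9040; S(3,+3) = 30.7558
Terminal payoffs V(N, j) = max(S_T - K, 0):
  V(3,-3) = 0.000000; V(3,-2) = 0.000000; V(3,-1) = 0.000000; V(3,+0) = 0.000000; V(3,+1) = 2.969781; V(3,+2) = 9.273975; V(3,+3) = 18.125824
Backward induction: V(k, j) = exp(-r*dt) * [p_u * V(k+1, j+1) + p_m * V(k+1, j) + p_d * V(k+1, j-1)]
  V(2,-2) = exp(-r*dt) * [p_u*0.000000 + p_m*0.000000 + p_d*0.000000] = 0.000000
  V(2,-1) = exp(-r*dt) * [p_u*0.000000 + p_m*0.000000 + p_d*0.000000] = 0.000000
  V(2,+0) = exp(-r*dt) * [p_u*2.969781 + p_m*0.000000 + p_d*0.000000] = 0.488593
  V(2,+1) = exp(-r*dt) * [p_u*9.273975 + p_m*2.969781 + p_d*0.000000] = 3.466419
  V(2,+2) = exp(-r*dt) * [p_u*18.125824 + p_m*9.273975 + p_d*2.969781] = 9.524047
  V(1,-1) = exp(-r*dt) * [p_u*0.488593 + p_m*0.000000 + p_d*0.000000] = 0.080384
  V(1,+0) = exp(-r*dt) * [p_u*3.466419 + p_m*0.488593 + p_d*0.000000] = 0.889580
  V(1,+1) = exp(-r*dt) * [p_u*9.524047 + p_m*3.466419 + p_d*0.488593] = 3.911353
  V(0,+0) = exp(-r*dt) * [p_u*3.911353 + p_m*0.889580 + p_d*0.080384] = 1.237851

Answer: Price = V(0,0) = 1.2379
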